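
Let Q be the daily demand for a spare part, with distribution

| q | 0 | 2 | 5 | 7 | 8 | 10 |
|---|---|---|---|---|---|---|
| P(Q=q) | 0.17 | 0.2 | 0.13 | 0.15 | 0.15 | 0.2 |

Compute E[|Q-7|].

3.2

E[|Q-7|] = Σ |q-7|·P(Q=q)
 = 7·0.17 + 5·0.2 + 2·0.13 + 0·0.15 + 1·0.15 + 3·0.2
 = 1.19 + 1 + 0.26 + 0 + 0.15 + 0.6
 = 3.2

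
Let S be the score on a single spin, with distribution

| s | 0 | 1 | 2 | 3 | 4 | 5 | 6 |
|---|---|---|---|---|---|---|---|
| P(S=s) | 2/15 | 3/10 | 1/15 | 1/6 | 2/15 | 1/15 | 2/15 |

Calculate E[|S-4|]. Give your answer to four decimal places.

2.0667

E[|S-4|] = Σ |s-4|·P(S=s)
 = 4·2/15 + 3·3/10 + 2·1/15 + 1·1/6 + 0·2/15 + 1·1/15 + 2·2/15
 = 8/15 + 9/10 + 2/15 + 1/6 + 0 + 1/15 + 4/15
 = 31/15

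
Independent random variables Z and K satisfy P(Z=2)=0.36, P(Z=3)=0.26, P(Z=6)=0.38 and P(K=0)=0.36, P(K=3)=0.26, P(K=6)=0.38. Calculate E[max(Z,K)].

4.7172

E[max(Z,K)] = Σ_z Σ_k max(z,k) · P(Z=z)P(K=k)
 = 2·0.1296 + 3·0.0936 + 6·0.1368 + 3·0.0936 + 3·0.0676 + 6·0.0988 + 6·0.1368 + 6·0.0988 + 6·0.1444
 = 0.2592 + 0.2808 + 0.8208 + 0.2808 + 0.2028 + 0.5928 + 0.8208 + 0.5928 + 0.8664
 = 4.7172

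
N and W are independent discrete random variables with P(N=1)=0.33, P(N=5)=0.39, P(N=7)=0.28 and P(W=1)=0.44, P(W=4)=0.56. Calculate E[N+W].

E[N+W] = Σ_n Σ_w (n+w) · P(N=n)P(W=w)
 = 2·0.1452 + 5·0.1848 + 6·0.1716 + 9·0.2184 + 8·0.1232 + 11·0.1568
 = 0.2904 + 0.924 + 1.0296 + 1.9656 + 0.9856 + 1.7248
 = 6.92

6.92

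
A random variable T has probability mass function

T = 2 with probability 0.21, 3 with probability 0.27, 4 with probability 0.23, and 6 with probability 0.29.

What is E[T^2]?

17.39

E[T^2] = Σ t^2·P(T=t)
 = 4·0.21 + 9·0.27 + 16·0.23 + 36·0.29
 = 0.84 + 2.43 + 3.68 + 10.44
 = 17.39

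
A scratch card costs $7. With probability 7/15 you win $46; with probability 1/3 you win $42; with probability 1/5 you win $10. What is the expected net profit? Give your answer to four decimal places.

E[payout] = 46·7/15 + 42·1/3 + 10·1/5
 = 322/15 + 14 + 2
 = 562/15
Net = 562/15 - 7 = 457/15

30.4667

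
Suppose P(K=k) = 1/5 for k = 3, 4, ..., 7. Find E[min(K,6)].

E[min(K,6)] = Σ min(k,6)·P(K=k)
 = 3·1/5 + 4·1/5 + 5·1/5 + 6·1/5 + 6·1/5
 = 3/5 + 4/5 + 1 + 6/5 + 6/5
 = 24/5

4.8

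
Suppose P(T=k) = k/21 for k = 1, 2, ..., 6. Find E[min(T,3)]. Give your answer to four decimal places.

2.8095

E[min(T,3)] = Σ min(t,3)·P(T=t)
 = 1·1/21 + 2·2/21 + 3·1/7 + 3·4/21 + 3·5/21 + 3·2/7
 = 1/21 + 4/21 + 3/7 + 4/7 + 5/7 + 6/7
 = 59/21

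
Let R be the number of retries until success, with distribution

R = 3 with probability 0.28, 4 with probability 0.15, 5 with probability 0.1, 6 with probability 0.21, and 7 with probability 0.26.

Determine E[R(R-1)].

22.7

E[R(R-1)] = Σ r(r-1)·P(R=r)
 = 6·0.28 + 12·0.15 + 20·0.1 + 30·0.21 + 42·0.26
 = 1.68 + 1.8 + 2 + 6.3 + 10.92
 = 22.7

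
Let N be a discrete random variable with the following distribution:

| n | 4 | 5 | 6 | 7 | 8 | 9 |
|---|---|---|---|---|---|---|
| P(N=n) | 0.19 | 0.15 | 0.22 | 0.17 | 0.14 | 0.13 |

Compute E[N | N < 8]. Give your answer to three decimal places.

P(N < 8) = 0.19 + 0.15 + 0.22 + 0.17 = 0.73.
E[N | N < 8] = [4·0.19 + 5·0.15 + 6·0.22 + 7·0.17] / 0.73
 = 4.02 / 0.73
 = 402/73

5.507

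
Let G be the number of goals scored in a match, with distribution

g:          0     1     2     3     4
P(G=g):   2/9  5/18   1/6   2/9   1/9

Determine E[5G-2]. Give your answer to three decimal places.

6.611

E[5G-2] = Σ (5g-2)·P(G=g)
 = (-2)·2/9 + 3·5/18 + 8·1/6 + 13·2/9 + 18·1/9
 = (-4/9) + 5/6 + 4/3 + 26/9 + 2
 = 119/18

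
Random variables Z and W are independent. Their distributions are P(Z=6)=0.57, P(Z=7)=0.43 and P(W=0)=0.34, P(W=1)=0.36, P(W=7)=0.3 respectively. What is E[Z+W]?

E[Z+W] = Σ_z Σ_w (z+w) · P(Z=z)P(W=w)
 = 6·0.1938 + 7·0.2052 + 13·0.171 + 7·0.1462 + 8·0.1548 + 14·0.129
 = 1.1628 + 1.4364 + 2.223 + 1.0234 + 1.2384 + 1.806
 = 8.89

8.89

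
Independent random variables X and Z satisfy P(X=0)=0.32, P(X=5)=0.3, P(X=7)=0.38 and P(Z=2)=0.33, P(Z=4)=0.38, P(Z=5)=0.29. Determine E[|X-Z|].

E[|X-Z|] = Σ_x Σ_z |x-z| · P(X=x)P(Z=z)
 = 2·0.1056 + 4·0.1216 + 5·0.0928 + 3·0.099 + 1·0.114 + 0·0.087 + 5·0.1254 + 3·0.1444 + 2·0.1102
 = 0.2112 + 0.4864 + 0.464 + 0.297 + 0.114 + 0 + 0.627 + 0.4332 + 0.2204
 = 2.8532

2.8532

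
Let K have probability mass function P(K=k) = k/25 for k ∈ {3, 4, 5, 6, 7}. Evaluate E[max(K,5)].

5.8

E[max(K,5)] = Σ max(k,5)·P(K=k)
 = 5·3/25 + 5·4/25 + 5·1/5 + 6·6/25 + 7·7/25
 = 3/5 + 4/5 + 1 + 36/25 + 49/25
 = 29/5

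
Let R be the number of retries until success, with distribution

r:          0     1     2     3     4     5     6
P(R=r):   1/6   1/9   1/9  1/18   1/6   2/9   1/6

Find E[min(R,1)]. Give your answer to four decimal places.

0.8333

E[min(R,1)] = Σ min(r,1)·P(R=r)
 = 0·1/6 + 1·1/9 + 1·1/9 + 1·1/18 + 1·1/6 + 1·2/9 + 1·1/6
 = 0 + 1/9 + 1/9 + 1/18 + 1/6 + 2/9 + 1/6
 = 5/6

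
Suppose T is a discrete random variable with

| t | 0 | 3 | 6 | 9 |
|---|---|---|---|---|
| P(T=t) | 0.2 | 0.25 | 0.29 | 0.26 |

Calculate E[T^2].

33.75

E[T^2] = Σ t^2·P(T=t)
 = 0·0.2 + 9·0.25 + 36·0.29 + 81·0.26
 = 0 + 2.25 + 10.44 + 21.06
 = 33.75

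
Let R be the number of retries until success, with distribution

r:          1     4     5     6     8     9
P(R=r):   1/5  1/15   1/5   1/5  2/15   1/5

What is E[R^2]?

E[R^2] = Σ r^2·P(R=r)
 = 1·1/5 + 16·1/15 + 25·1/5 + 36·1/5 + 64·2/15 + 81·1/5
 = 1/5 + 16/15 + 5 + 36/5 + 128/15 + 81/5
 = 191/5

38.2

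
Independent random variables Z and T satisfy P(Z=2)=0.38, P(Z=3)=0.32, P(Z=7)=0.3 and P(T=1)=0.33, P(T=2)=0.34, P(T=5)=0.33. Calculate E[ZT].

E[ZT] = Σ_z Σ_t zt · P(Z=z)P(T=t)
 = 2·0.1254 + 4·0.1292 + 10·0.1254 + 3·0.1056 + 6·0.1088 + 15·0.1056 + 7·0.099 + 14·0.102 + 35·0.099
 = 0.2508 + 0.5168 + 1.254 + 0.3168 + 0.6528 + 1.584 + 0.693 + 1.428 + 3.465
 = 10.1612

10.1612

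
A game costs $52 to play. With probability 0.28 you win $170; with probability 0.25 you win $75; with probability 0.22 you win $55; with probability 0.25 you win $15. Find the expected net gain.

E[payout] = 170·0.28 + 75·0.25 + 55·0.22 + 15·0.25
 = 47.6 + 18.75 + 12.1 + 3.75
 = 82.2
Net = 82.2 - 52 = 30.2

30.2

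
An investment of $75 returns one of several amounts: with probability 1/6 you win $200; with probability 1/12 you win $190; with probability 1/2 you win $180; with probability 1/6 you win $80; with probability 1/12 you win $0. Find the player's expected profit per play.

77.5

E[payout] = 200·1/6 + 190·1/12 + 180·1/2 + 80·1/6 + 0·1/12
 = 100/3 + 95/6 + 90 + 40/3 + 0
 = 305/2
Net = 305/2 - 75 = 155/2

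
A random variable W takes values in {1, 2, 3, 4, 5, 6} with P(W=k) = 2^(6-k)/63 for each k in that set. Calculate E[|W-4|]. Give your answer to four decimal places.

E[|W-4|] = Σ |w-4|·P(W=w)
 = 3·32/63 + 2·16/63 + 1·8/63 + 0·4/63 + 1·2/63 + 2·1/63
 = 32/21 + 32/63 + 8/63 + 0 + 2/63 + 2/63
 = 20/9

2.2222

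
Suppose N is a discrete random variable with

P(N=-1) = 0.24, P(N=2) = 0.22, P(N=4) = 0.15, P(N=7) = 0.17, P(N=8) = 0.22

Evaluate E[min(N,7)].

E[min(N,7)] = Σ min(n,7)·P(N=n)
 = (-1)·0.24 + 2·0.22 + 4·0.15 + 7·0.17 + 7·0.22
 = (-0.24) + 0.44 + 0.6 + 1.19 + 1.54
 = 3.53

3.53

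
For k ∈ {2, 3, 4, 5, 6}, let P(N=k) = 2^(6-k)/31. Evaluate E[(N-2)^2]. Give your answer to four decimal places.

E[(N-2)^2] = Σ (n-2)^2·P(N=n)
 = 0·16/31 + 1·8/31 + 4·4/31 + 9·2/31 + 16·1/31
 = 0 + 8/31 + 16/31 + 18/31 + 16/31
 = 58/31

1.8710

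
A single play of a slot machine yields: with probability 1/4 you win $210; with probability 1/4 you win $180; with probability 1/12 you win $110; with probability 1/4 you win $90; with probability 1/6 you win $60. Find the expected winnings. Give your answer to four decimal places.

139.1667

E[payout] = 210·1/4 + 180·1/4 + 110·1/12 + 90·1/4 + 60·1/6
 = 105/2 + 45 + 55/6 + 45/2 + 10
 = 835/6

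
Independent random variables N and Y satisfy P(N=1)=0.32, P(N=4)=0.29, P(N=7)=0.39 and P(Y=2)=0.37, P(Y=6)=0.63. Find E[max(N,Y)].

E[max(N,Y)] = Σ_n Σ_y max(n,y) · P(N=n)P(Y=y)
 = 2·0.1184 + 6·0.2016 + 4·0.1073 + 6·0.1827 + 7·0.1443 + 7·0.2457
 = 0.2368 + 1.2096 + 0.4292 + 1.0962 + 1.0101 + 1.7199
 = 5.7018

5.7018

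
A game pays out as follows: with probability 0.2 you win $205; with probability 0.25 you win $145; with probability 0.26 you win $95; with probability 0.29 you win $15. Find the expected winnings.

106.3

E[payout] = 205·0.2 + 145·0.25 + 95·0.26 + 15·0.29
 = 41 + 36.25 + 24.7 + 4.35
 = 106.3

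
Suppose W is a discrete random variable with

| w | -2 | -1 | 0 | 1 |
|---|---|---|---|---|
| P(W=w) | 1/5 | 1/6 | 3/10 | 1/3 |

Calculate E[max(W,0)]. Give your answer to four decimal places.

E[max(W,0)] = Σ max(w,0)·P(W=w)
 = 0·1/5 + 0·1/6 + 0·3/10 + 1·1/3
 = 0 + 0 + 0 + 1/3
 = 1/3

0.3333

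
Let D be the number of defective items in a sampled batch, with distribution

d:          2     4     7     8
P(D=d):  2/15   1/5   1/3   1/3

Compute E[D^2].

E[D^2] = Σ d^2·P(D=d)
 = 4·2/15 + 16·1/5 + 49·1/3 + 64·1/3
 = 8/15 + 16/5 + 49/3 + 64/3
 = 207/5

41.4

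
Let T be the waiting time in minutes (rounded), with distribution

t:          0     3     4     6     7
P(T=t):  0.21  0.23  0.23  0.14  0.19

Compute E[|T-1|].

3.2

E[|T-1|] = Σ |t-1|·P(T=t)
 = 1·0.21 + 2·0.23 + 3·0.23 + 5·0.14 + 6·0.19
 = 0.21 + 0.46 + 0.69 + 0.7 + 1.14
 = 3.2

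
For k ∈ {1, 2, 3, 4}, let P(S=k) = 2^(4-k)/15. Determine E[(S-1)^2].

E[(S-1)^2] = Σ (s-1)^2·P(S=s)
 = 0·8/15 + 1·4/15 + 4·2/15 + 9·1/15
 = 0 + 4/15 + 8/15 + 3/5
 = 7/5

1.4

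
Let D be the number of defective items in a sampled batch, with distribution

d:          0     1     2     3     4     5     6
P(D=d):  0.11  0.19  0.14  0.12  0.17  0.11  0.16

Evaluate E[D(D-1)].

E[D(D-1)] = Σ d(d-1)·P(D=d)
 = 0·0.11 + 0·0.19 + 2·0.14 + 6·0.12 + 12·0.17 + 20·0.11 + 30·0.16
 = 0 + 0 + 0.28 + 0.72 + 2.04 + 2.2 + 4.8
 = 10.04

10.04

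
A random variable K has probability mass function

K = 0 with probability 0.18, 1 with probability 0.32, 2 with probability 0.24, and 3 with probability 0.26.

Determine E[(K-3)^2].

E[(K-3)^2] = Σ (k-3)^2·P(K=k)
 = 9·0.18 + 4·0.32 + 1·0.24 + 0·0.26
 = 1.62 + 1.28 + 0.24 + 0
 = 3.14

3.14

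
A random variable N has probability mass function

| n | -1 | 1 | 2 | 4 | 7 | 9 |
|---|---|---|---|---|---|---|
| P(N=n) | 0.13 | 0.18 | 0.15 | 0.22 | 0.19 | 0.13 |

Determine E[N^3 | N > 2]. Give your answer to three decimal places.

322.259

P(N > 2) = 0.22 + 0.19 + 0.13 = 0.54.
E[N^3 | N > 2] = [64·0.22 + 343·0.19 + 729·0.13] / 0.54
 = 174.02 / 0.54
 = 8701/27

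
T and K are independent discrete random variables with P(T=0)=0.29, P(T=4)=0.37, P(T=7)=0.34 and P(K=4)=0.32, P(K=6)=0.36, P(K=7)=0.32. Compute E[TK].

21.9248

E[TK] = Σ_t Σ_k tk · P(T=t)P(K=k)
 = 0·0.0928 + 0·0.1044 + 0·0.0928 + 16·0.1184 + 24·0.1332 + 28·0.1184 + 28·0.1088 + 42·0.1224 + 49·0.1088
 = 0 + 0 + 0 + 1.8944 + 3.1968 + 3.3152 + 3.0464 + 5.1408 + 5.3312
 = 21.9248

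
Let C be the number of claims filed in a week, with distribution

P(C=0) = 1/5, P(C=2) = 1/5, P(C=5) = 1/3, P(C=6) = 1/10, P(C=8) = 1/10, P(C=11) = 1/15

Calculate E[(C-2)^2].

14.4

E[(C-2)^2] = Σ (c-2)^2·P(C=c)
 = 4·1/5 + 0·1/5 + 9·1/3 + 16·1/10 + 36·1/10 + 81·1/15
 = 4/5 + 0 + 3 + 8/5 + 18/5 + 27/5
 = 72/5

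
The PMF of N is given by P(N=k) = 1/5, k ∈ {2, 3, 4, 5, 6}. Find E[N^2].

18

E[N^2] = Σ n^2·P(N=n)
 = 4·1/5 + 9·1/5 + 16·1/5 + 25·1/5 + 36·1/5
 = 4/5 + 9/5 + 16/5 + 5 + 36/5
 = 18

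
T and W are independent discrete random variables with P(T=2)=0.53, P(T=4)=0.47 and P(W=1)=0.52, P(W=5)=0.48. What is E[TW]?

E[TW] = Σ_t Σ_w tw · P(T=t)P(W=w)
 = 2·0.2756 + 10·0.2544 + 4·0.2444 + 20·0.2256
 = 0.5512 + 2.544 + 0.9776 + 4.512
 = 8.5848

8.5848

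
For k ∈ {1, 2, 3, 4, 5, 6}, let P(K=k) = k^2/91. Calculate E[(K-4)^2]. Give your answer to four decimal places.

E[(K-4)^2] = Σ (k-4)^2·P(K=k)
 = 9·1/91 + 4·4/91 + 1·9/91 + 0·16/91 + 1·25/91 + 4·36/91
 = 9/91 + 16/91 + 9/91 + 0 + 25/91 + 144/91
 = 29/13

2.2308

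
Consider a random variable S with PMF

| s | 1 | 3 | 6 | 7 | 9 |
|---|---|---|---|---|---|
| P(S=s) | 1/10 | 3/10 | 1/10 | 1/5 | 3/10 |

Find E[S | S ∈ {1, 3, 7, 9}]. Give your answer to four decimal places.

P(S ∈ {1, 3, 7, 9}) = 1/10 + 3/10 + 1/5 + 3/10 = 9/10.
E[S | S ∈ {1, 3, 7, 9}] = [1·1/10 + 3·3/10 + 7·1/5 + 9·3/10] / (9/10)
 = 51/10 / (9/10)
 = 17/3

5.6667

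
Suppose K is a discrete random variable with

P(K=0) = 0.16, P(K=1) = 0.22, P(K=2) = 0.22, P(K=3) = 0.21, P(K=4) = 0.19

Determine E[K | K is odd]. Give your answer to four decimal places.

P(K is odd) = 0.22 + 0.21 = 0.43.
E[K | K is odd] = [1·0.22 + 3·0.21] / 0.43
 = 0.85 / 0.43
 = 85/43

1.9767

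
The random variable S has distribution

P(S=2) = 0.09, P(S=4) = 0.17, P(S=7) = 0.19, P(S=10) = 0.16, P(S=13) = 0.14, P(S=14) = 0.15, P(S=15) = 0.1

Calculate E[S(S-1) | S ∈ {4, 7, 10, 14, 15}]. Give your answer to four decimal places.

P(S ∈ {4, 7, 10, 14, 15}) = 0.17 + 0.19 + 0.16 + 0.15 + 0.1 = 0.77.
E[S(S-1) | S ∈ {4, 7, 10, 14, 15}] = [12·0.17 + 42·0.19 + 90·0.16 + 182·0.15 + 210·0.1] / 0.77
 = 72.72 / 0.77
 = 7272/77

94.4416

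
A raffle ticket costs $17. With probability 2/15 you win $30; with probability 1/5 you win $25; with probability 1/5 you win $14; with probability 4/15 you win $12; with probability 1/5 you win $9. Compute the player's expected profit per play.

-0.2

E[payout] = 30·2/15 + 25·1/5 + 14·1/5 + 12·4/15 + 9·1/5
 = 4 + 5 + 14/5 + 16/5 + 9/5
 = 84/5
Net = 84/5 - 17 = -1/5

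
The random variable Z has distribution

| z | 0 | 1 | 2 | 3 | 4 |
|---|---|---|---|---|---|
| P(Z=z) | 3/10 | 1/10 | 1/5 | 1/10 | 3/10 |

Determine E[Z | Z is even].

2

P(Z is even) = 3/10 + 1/5 + 3/10 = 4/5.
E[Z | Z is even] = [0·3/10 + 2·1/5 + 4·3/10] / (4/5)
 = 8/5 / (4/5)
 = 2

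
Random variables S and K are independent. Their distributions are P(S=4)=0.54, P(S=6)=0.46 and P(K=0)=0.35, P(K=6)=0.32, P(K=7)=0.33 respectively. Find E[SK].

E[SK] = Σ_s Σ_k sk · P(S=s)P(K=k)
 = 0·0.189 + 24·0.1728 + 28·0.1782 + 0·0.161 + 36·0.1472 + 42·0.1518
 = 0 + 4.1472 + 4.9896 + 0 + 5.2992 + 6.3756
 = 20.8116

20.8116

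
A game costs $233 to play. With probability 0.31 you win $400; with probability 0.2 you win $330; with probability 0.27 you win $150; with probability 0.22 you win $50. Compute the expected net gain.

E[payout] = 400·0.31 + 330·0.2 + 150·0.27 + 50·0.22
 = 124 + 66 + 40.5 + 11
 = 241.5
Net = 241.5 - 233 = 8.5

8.5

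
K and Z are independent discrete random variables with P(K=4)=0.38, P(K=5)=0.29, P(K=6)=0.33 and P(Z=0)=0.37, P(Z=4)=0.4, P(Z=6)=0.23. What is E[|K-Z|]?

2.453

E[|K-Z|] = Σ_k Σ_z |k-z| · P(K=k)P(Z=z)
 = 4·0.1406 + 0·0.152 + 2·0.0874 + 5·0.1073 + 1·0.116 + 1·0.0667 + 6·0.1221 + 2·0.132 + 0·0.0759
 = 0.5624 + 0 + 0.1748 + 0.5365 + 0.116 + 0.0667 + 0.7326 + 0.264 + 0
 = 2.453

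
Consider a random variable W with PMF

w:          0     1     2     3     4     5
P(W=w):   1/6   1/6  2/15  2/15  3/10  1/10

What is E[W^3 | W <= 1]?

P(W <= 1) = 1/6 + 1/6 = 1/3.
E[W^3 | W <= 1] = [0·1/6 + 1·1/6] / (1/3)
 = 1/6 / (1/3)
 = 1/2

0.5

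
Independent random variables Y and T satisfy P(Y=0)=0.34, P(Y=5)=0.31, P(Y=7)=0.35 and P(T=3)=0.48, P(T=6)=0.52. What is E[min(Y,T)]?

E[min(Y,T)] = Σ_y Σ_t min(y,t) · P(Y=y)P(T=t)
 = 0·0.1632 + 0·0.1768 + 3·0.1488 + 5·0.1612 + 3·0.168 + 6·0.182
 = 0 + 0 + 0.4464 + 0.806 + 0.504 + 1.092
 = 2.8484

2.8484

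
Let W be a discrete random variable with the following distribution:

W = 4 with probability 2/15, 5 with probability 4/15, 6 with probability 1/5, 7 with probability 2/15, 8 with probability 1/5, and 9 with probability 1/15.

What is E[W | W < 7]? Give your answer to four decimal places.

5.1111

P(W < 7) = 2/15 + 4/15 + 1/5 = 3/5.
E[W | W < 7] = [4·2/15 + 5·4/15 + 6·1/5] / (3/5)
 = 46/15 / (3/5)
 = 46/9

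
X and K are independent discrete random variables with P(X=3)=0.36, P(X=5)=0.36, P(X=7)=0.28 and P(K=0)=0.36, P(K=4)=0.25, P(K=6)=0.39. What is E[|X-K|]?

2.8032

E[|X-K|] = Σ_x Σ_k |x-k| · P(X=x)P(K=k)
 = 3·0.1296 + 1·0.09 + 3·0.1404 + 5·0.1296 + 1·0.09 + 1·0.1404 + 7·0.1008 + 3·0.07 + 1·0.1092
 = 0.3888 + 0.09 + 0.4212 + 0.648 + 0.09 + 0.1404 + 0.7056 + 0.21 + 0.1092
 = 2.8032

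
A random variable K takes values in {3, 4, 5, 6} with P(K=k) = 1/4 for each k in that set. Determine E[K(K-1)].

17

E[K(K-1)] = Σ k(k-1)·P(K=k)
 = 6·1/4 + 12·1/4 + 20·1/4 + 30·1/4
 = 3/2 + 3 + 5 + 15/2
 = 17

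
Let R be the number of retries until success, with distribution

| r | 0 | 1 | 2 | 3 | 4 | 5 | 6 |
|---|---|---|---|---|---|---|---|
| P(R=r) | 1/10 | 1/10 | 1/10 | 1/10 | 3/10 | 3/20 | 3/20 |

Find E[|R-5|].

1.85

E[|R-5|] = Σ |r-5|·P(R=r)
 = 5·1/10 + 4·1/10 + 3·1/10 + 2·1/10 + 1·3/10 + 0·3/20 + 1·3/20
 = 1/2 + 2/5 + 3/10 + 1/5 + 3/10 + 0 + 3/20
 = 37/20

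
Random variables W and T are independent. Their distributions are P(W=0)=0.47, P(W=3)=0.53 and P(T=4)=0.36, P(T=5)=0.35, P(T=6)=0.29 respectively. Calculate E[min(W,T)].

E[min(W,T)] = Σ_w Σ_t min(w,t) · P(W=w)P(T=t)
 = 0·0.1692 + 0·0.1645 + 0·0.1363 + 3·0.1908 + 3·0.1855 + 3·0.1537
 = 0 + 0 + 0 + 0.5724 + 0.5565 + 0.4611
 = 1.59

1.59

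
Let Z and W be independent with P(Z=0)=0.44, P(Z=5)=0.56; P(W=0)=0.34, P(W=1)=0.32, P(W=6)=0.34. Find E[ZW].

E[ZW] = Σ_z Σ_w zw · P(Z=z)P(W=w)
 = 0·0.1496 + 0·0.1408 + 0·0.1496 + 0·0.1904 + 5·0.1792 + 30·0.1904
 = 0 + 0 + 0 + 0 + 0.896 + 5.712
 = 6.608

6.608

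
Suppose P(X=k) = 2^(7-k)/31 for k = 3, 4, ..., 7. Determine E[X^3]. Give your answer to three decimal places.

71.581

E[X^3] = Σ x^3·P(X=x)
 = 27·16/31 + 64·8/31 + 125·4/31 + 216·2/31 + 343·1/31
 = 432/31 + 512/31 + 500/31 + 432/31 + 343/31
 = 2219/31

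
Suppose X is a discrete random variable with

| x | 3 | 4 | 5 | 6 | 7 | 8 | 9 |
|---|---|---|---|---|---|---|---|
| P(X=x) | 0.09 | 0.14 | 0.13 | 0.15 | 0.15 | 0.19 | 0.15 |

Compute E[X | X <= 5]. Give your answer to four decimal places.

P(X <= 5) = 0.09 + 0.14 + 0.13 = 0.36.
E[X | X <= 5] = [3·0.09 + 4·0.14 + 5·0.13] / 0.36
 = 1.48 / 0.36
 = 37/9

4.1111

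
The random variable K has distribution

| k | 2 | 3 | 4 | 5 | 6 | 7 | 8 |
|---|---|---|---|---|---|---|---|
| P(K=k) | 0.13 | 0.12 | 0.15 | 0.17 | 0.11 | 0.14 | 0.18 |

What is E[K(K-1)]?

25.44

E[K(K-1)] = Σ k(k-1)·P(K=k)
 = 2·0.13 + 6·0.12 + 12·0.15 + 20·0.17 + 30·0.11 + 42·0.14 + 56·0.18
 = 0.26 + 0.72 + 1.8 + 3.4 + 3.3 + 5.88 + 10.08
 = 25.44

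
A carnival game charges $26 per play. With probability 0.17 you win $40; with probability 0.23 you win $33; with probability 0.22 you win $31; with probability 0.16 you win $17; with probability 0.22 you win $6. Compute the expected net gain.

-0.75

E[payout] = 40·0.17 + 33·0.23 + 31·0.22 + 17·0.16 + 6·0.22
 = 6.8 + 7.59 + 6.82 + 2.72 + 1.32
 = 25.25
Net = 25.25 - 26 = -0.75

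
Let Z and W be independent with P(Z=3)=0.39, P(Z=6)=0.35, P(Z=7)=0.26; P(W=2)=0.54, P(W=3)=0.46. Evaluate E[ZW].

E[ZW] = Σ_z Σ_w zw · P(Z=z)P(W=w)
 = 6·0.2106 + 9·0.1794 + 12·0.189 + 18·0.161 + 14·0.1404 + 21·0.1196
 = 1.2636 + 1.6146 + 2.268 + 2.898 + 1.9656 + 2.5116
 = 12.5214

12.5214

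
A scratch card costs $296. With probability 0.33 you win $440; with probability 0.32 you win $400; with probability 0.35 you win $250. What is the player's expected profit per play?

E[payout] = 440·0.33 + 400·0.32 + 250·0.35
 = 145.2 + 128 + 87.5
 = 360.7
Net = 360.7 - 296 = 64.7

64.7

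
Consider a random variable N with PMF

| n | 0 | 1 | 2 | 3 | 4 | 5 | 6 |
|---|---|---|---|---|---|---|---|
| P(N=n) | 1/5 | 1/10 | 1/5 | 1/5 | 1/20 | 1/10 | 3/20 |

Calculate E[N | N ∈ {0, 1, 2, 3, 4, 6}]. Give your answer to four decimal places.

2.4444

P(N ∈ {0, 1, 2, 3, 4, 6}) = 1/5 + 1/10 + 1/5 + 1/5 + 1/20 + 3/20 = 9/10.
E[N | N ∈ {0, 1, 2, 3, 4, 6}] = [0·1/5 + 1·1/10 + 2·1/5 + 3·1/5 + 4·1/20 + 6·3/20] / (9/10)
 = 11/5 / (9/10)
 = 22/9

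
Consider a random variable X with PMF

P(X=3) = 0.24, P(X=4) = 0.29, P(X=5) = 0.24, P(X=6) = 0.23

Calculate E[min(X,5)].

4.23

E[min(X,5)] = Σ min(x,5)·P(X=x)
 = 3·0.24 + 4·0.29 + 5·0.24 + 5·0.23
 = 0.72 + 1.16 + 1.2 + 1.15
 = 4.23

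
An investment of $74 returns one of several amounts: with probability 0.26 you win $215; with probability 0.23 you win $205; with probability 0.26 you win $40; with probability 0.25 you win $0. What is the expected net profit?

39.45

E[payout] = 215·0.26 + 205·0.23 + 40·0.26 + 0·0.25
 = 55.9 + 47.15 + 10.4 + 0
 = 113.45
Net = 113.45 - 74 = 39.45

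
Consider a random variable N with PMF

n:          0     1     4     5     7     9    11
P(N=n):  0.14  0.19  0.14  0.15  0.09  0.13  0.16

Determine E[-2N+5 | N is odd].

P(N is odd) = 0.19 + 0.15 + 0.09 + 0.13 + 0.16 = 0.72.
E[-2N+5 | N is odd] = [3·0.19 + (-5)·0.15 + (-9)·0.09 + (-13)·0.13 + (-17)·0.16] / 0.72
 = -5.4 / 0.72
 = -15/2

-7.5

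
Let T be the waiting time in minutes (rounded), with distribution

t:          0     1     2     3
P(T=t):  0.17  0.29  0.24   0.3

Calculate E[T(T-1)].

2.28

E[T(T-1)] = Σ t(t-1)·P(T=t)
 = 0·0.17 + 0·0.29 + 2·0.24 + 6·0.3
 = 0 + 0 + 0.48 + 1.8
 = 2.28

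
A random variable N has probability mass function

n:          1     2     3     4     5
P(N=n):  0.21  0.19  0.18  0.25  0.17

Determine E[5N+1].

15.9

E[5N+1] = Σ (5n+1)·P(N=n)
 = 6·0.21 + 11·0.19 + 16·0.18 + 21·0.25 + 26·0.17
 = 1.26 + 2.09 + 2.88 + 5.25 + 4.42
 = 15.9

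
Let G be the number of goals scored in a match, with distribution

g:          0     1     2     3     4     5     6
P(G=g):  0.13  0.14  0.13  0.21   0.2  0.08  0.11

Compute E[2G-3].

2.78

E[2G-3] = Σ (2g-3)·P(G=g)
 = (-3)·0.13 + (-1)·0.14 + 1·0.13 + 3·0.21 + 5·0.2 + 7·0.08 + 9·0.11
 = (-0.39) + (-0.14) + 0.13 + 0.63 + 1 + 0.56 + 0.99
 = 2.78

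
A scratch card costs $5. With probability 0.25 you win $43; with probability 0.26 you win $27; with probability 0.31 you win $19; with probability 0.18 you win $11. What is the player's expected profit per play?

20.64

E[payout] = 43·0.25 + 27·0.26 + 19·0.31 + 11·0.18
 = 10.75 + 7.02 + 5.89 + 1.98
 = 25.64
Net = 25.64 - 5 = 20.64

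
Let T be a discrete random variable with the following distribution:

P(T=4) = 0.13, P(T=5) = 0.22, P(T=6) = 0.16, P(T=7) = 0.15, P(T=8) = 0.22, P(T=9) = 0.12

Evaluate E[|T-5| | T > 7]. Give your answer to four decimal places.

P(T > 7) = 0.22 + 0.12 = 0.34.
E[|T-5| | T > 7] = [3·0.22 + 4·0.12] / 0.34
 = 1.14 / 0.34
 = 57/17

3.3529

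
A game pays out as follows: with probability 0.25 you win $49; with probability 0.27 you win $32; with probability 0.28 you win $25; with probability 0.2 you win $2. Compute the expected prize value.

28.29

E[payout] = 49·0.25 + 32·0.27 + 25·0.28 + 2·0.2
 = 12.25 + 8.64 + 7 + 0.4
 = 28.29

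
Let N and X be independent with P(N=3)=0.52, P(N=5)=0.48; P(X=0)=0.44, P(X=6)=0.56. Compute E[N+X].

E[N+X] = Σ_n Σ_x (n+x) · P(N=n)P(X=x)
 = 3·0.2288 + 9·0.2912 + 5·0.2112 + 11·0.2688
 = 0.6864 + 2.6208 + 1.056 + 2.9568
 = 7.32

7.32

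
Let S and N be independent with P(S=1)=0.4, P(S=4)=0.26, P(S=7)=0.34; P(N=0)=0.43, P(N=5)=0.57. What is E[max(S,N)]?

4.8802

E[max(S,N)] = Σ_s Σ_n max(s,n) · P(S=s)P(N=n)
 = 1·0.172 + 5·0.228 + 4·0.1118 + 5·0.1482 + 7·0.1462 + 7·0.1938
 = 0.172 + 1.14 + 0.4472 + 0.741 + 1.0234 + 1.3566
 = 4.8802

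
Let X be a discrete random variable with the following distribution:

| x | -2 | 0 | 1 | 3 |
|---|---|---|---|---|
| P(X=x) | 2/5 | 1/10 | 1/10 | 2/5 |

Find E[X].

0.5

E[X] = Σ x·P(X=x)
 = (-2)·2/5 + 0·1/10 + 1·1/10 + 3·2/5
 = (-4/5) + 0 + 1/10 + 6/5
 = 1/2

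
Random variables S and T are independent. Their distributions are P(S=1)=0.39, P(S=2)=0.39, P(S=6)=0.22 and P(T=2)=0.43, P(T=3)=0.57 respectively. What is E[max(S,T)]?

3.3246

E[max(S,T)] = Σ_s Σ_t max(s,t) · P(S=s)P(T=t)
 = 2·0.1677 + 3·0.2223 + 2·0.1677 + 3·0.2223 + 6·0.0946 + 6·0.1254
 = 0.3354 + 0.6669 + 0.3354 + 0.6669 + 0.5676 + 0.7524
 = 3.3246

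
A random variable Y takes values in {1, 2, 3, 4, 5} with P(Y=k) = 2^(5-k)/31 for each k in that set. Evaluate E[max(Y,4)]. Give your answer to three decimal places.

4.032

E[max(Y,4)] = Σ max(y,4)·P(Y=y)
 = 4·16/31 + 4·8/31 + 4·4/31 + 4·2/31 + 5·1/31
 = 64/31 + 32/31 + 16/31 + 8/31 + 5/31
 = 125/31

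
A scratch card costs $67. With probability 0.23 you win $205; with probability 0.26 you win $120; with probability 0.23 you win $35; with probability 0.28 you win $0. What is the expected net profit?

19.4

E[payout] = 205·0.23 + 120·0.26 + 35·0.23 + 0·0.28
 = 47.15 + 31.2 + 8.05 + 0
 = 86.4
Net = 86.4 - 67 = 19.4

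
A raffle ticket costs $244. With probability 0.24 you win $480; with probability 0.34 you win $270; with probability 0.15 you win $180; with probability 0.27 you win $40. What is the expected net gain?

E[payout] = 480·0.24 + 270·0.34 + 180·0.15 + 40·0.27
 = 115.2 + 91.8 + 27 + 10.8
 = 244.8
Net = 244.8 - 244 = 0.8

0.8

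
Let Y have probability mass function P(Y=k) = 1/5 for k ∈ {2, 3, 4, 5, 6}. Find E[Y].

E[Y] = Σ y·P(Y=y)
 = 2·1/5 + 3·1/5 + 4·1/5 + 5·1/5 + 6·1/5
 = 2/5 + 3/5 + 4/5 + 1 + 6/5
 = 4

4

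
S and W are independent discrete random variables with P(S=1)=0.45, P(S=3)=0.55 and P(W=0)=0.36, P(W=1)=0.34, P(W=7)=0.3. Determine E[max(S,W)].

E[max(S,W)] = Σ_s Σ_w max(s,w) · P(S=s)P(W=w)
 = 1·0.162 + 1·0.153 + 7·0.135 + 3·0.198 + 3·0.187 + 7·0.165
 = 0.162 + 0.153 + 0.945 + 0.594 + 0.561 + 1.155
 = 3.57

3.57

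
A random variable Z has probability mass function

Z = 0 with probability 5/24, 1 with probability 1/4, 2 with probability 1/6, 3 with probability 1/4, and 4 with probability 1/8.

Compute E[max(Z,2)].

E[max(Z,2)] = Σ max(z,2)·P(Z=z)
 = 2·5/24 + 2·1/4 + 2·1/6 + 3·1/4 + 4·1/8
 = 5/12 + 1/2 + 1/3 + 3/4 + 1/2
 = 5/2

2.5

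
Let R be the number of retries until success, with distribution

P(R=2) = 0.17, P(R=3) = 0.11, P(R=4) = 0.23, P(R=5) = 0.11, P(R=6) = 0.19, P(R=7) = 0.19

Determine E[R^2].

24.25

E[R^2] = Σ r^2·P(R=r)
 = 4·0.17 + 9·0.11 + 16·0.23 + 25·0.11 + 36·0.19 + 49·0.19
 = 0.68 + 0.99 + 3.68 + 2.75 + 6.84 + 9.31
 = 24.25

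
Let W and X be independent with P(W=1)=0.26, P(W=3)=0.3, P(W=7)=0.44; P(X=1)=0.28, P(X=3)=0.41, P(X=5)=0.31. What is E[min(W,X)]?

2.3384

E[min(W,X)] = Σ_w Σ_x min(w,x) · P(W=w)P(X=x)
 = 1·0.0728 + 1·0.1066 + 1·0.0806 + 1·0.084 + 3·0.123 + 3·0.093 + 1·0.1232 + 3·0.1804 + 5·0.1364
 = 0.0728 + 0.1066 + 0.0806 + 0.084 + 0.369 + 0.279 + 0.1232 + 0.5412 + 0.682
 = 2.3384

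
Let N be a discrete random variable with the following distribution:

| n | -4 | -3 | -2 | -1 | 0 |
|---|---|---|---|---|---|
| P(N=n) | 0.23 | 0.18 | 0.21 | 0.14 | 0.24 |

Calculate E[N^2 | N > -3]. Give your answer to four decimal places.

1.6610

P(N > -3) = 0.21 + 0.14 + 0.24 = 0.59.
E[N^2 | N > -3] = [4·0.21 + 1·0.14 + 0·0.24] / 0.59
 = 0.98 / 0.59
 = 98/59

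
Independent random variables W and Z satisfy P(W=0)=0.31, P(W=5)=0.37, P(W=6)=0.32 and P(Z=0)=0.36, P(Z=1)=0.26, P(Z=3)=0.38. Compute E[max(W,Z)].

4.204

E[max(W,Z)] = Σ_w Σ_z max(w,z) · P(W=w)P(Z=z)
 = 0·0.1116 + 1·0.0806 + 3·0.1178 + 5·0.1332 + 5·0.0962 + 5·0.1406 + 6·0.1152 + 6·0.0832 + 6·0.1216
 = 0 + 0.0806 + 0.3534 + 0.666 + 0.481 + 0.703 + 0.6912 + 0.4992 + 0.7296
 = 4.204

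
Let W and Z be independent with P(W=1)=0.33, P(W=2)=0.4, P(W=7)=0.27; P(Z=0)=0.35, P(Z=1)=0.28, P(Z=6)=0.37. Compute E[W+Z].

5.52

E[W+Z] = Σ_w Σ_z (w+z) · P(W=w)P(Z=z)
 = 1·0.1155 + 2·0.0924 + 7·0.1221 + 2·0.14 + 3·0.112 + 8·0.148 + 7·0.0945 + 8·0.0756 + 13·0.0999
 = 0.1155 + 0.1848 + 0.8547 + 0.28 + 0.336 + 1.184 + 0.6615 + 0.6048 + 1.2987
 = 5.52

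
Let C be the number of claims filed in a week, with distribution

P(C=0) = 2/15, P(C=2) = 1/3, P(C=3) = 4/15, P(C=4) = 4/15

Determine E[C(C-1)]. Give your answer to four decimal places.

5.4667

E[C(C-1)] = Σ c(c-1)·P(C=c)
 = 0·2/15 + 2·1/3 + 6·4/15 + 12·4/15
 = 0 + 2/3 + 8/5 + 16/5
 = 82/15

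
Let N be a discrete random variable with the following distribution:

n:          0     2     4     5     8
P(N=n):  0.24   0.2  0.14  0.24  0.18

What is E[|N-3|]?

2.44

E[|N-3|] = Σ |n-3|·P(N=n)
 = 3·0.24 + 1·0.2 + 1·0.14 + 2·0.24 + 5·0.18
 = 0.72 + 0.2 + 0.14 + 0.48 + 0.9
 = 2.44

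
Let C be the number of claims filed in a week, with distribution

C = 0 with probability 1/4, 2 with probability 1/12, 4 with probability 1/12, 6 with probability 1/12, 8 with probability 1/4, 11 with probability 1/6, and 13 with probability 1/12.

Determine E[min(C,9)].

E[min(C,9)] = Σ min(c,9)·P(C=c)
 = 0·1/4 + 2·1/12 + 4·1/12 + 6·1/12 + 8·1/4 + 9·1/6 + 9·1/12
 = 0 + 1/6 + 1/3 + 1/2 + 2 + 3/2 + 3/4
 = 21/4

5.25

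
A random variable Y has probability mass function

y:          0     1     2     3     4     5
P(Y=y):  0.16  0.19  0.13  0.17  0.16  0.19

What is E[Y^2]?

9.55

E[Y^2] = Σ y^2·P(Y=y)
 = 0·0.16 + 1·0.19 + 4·0.13 + 9·0.17 + 16·0.16 + 25·0.19
 = 0 + 0.19 + 0.52 + 1.53 + 2.56 + 4.75
 = 9.55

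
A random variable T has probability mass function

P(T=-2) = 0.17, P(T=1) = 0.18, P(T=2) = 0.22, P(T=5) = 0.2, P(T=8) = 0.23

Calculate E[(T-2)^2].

12.98

E[(T-2)^2] = Σ (t-2)^2·P(T=t)
 = 16·0.17 + 1·0.18 + 0·0.22 + 9·0.2 + 36·0.23
 = 2.72 + 0.18 + 0 + 1.8 + 8.28
 = 12.98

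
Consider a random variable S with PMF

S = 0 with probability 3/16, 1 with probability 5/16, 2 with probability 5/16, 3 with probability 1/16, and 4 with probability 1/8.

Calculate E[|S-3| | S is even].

P(S is even) = 3/16 + 5/16 + 1/8 = 5/8.
E[|S-3| | S is even] = [3·3/16 + 1·5/16 + 1·1/8] / (5/8)
 = 1 / (5/8)
 = 8/5

1.6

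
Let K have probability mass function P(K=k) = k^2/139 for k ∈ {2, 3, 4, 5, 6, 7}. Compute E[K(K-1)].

E[K(K-1)] = Σ k(k-1)·P(K=k)
 = 2·4/139 + 6·9/139 + 12·16/139 + 20·25/139 + 30·36/139 + 42·49/139
 = 8/139 + 54/139 + 192/139 + 500/139 + 1080/139 + 2058/139
 = 28

28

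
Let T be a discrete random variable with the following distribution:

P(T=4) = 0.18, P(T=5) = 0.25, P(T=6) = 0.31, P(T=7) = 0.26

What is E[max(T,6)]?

E[max(T,6)] = Σ max(t,6)·P(T=t)
 = 6·0.18 + 6·0.25 + 6·0.31 + 7·0.26
 = 1.08 + 1.5 + 1.86 + 1.82
 = 6.26

6.26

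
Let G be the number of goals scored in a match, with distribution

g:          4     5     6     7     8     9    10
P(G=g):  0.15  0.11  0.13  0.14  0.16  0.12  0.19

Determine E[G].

7.17

E[G] = Σ g·P(G=g)
 = 4·0.15 + 5·0.11 + 6·0.13 + 7·0.14 + 8·0.16 + 9·0.12 + 10·0.19
 = 0.6 + 0.55 + 0.78 + 0.98 + 1.28 + 1.08 + 1.9
 = 7.17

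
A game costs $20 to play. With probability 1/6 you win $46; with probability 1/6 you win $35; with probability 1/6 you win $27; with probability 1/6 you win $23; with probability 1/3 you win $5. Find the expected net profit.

3.5

E[payout] = 46·1/6 + 35·1/6 + 27·1/6 + 23·1/6 + 5·1/3
 = 23/3 + 35/6 + 9/2 + 23/6 + 5/3
 = 47/2
Net = 47/2 - 20 = 7/2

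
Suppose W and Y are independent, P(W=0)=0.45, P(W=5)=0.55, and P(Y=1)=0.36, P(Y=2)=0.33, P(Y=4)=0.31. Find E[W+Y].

5.01

E[W+Y] = Σ_w Σ_y (w+y) · P(W=w)P(Y=y)
 = 1·0.162 + 2·0.1485 + 4·0.1395 + 6·0.198 + 7·0.1815 + 9·0.1705
 = 0.162 + 0.297 + 0.558 + 1.188 + 1.2705 + 1.5345
 = 5.01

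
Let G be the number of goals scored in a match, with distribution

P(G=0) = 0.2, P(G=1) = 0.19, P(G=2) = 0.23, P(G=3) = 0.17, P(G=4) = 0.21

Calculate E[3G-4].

E[3G-4] = Σ (3g-4)·P(G=g)
 = (-4)·0.2 + (-1)·0.19 + 2·0.23 + 5·0.17 + 8·0.21
 = (-0.8) + (-0.19) + 0.46 + 0.85 + 1.68
 = 2

2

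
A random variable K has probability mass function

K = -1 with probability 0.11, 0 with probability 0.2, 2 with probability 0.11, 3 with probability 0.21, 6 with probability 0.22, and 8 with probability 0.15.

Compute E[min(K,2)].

1.27

E[min(K,2)] = Σ min(k,2)·P(K=k)
 = (-1)·0.11 + 0·0.2 + 2·0.11 + 2·0.21 + 2·0.22 + 2·0.15
 = (-0.11) + 0 + 0.22 + 0.42 + 0.44 + 0.3
 = 1.27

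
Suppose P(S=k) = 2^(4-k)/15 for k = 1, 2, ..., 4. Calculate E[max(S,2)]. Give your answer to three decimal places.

2.267

E[max(S,2)] = Σ max(s,2)·P(S=s)
 = 2·8/15 + 2·4/15 + 3·2/15 + 4·1/15
 = 16/15 + 8/15 + 2/5 + 4/15
 = 34/15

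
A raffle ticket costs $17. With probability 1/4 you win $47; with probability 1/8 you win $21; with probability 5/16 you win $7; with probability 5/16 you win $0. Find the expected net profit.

-0.4375

E[payout] = 47·1/4 + 21·1/8 + 7·5/16 + 0·5/16
 = 47/4 + 21/8 + 35/16 + 0
 = 265/16
Net = 265/16 - 17 = -7/16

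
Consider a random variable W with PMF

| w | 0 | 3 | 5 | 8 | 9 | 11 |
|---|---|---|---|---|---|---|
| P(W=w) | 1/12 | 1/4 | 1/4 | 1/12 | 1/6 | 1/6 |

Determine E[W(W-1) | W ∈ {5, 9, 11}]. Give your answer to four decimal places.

60.5714

P(W ∈ {5, 9, 11}) = 1/4 + 1/6 + 1/6 = 7/12.
E[W(W-1) | W ∈ {5, 9, 11}] = [20·1/4 + 72·1/6 + 110·1/6] / (7/12)
 = 106/3 / (7/12)
 = 424/7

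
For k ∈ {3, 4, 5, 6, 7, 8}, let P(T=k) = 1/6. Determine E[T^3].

E[T^3] = Σ t^3·P(T=t)
 = 27·1/6 + 64·1/6 + 125·1/6 + 216·1/6 + 343·1/6 + 512·1/6
 = 9/2 + 32/3 + 125/6 + 36 + 343/6 + 256/3
 = 429/2

214.5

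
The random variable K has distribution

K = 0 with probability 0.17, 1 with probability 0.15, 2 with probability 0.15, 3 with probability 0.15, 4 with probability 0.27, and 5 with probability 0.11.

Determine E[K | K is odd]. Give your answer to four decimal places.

P(K is odd) = 0.15 + 0.15 + 0.11 = 0.41.
E[K | K is odd] = [1·0.15 + 3·0.15 + 5·0.11] / 0.41
 = 1.15 / 0.41
 = 115/41

2.8049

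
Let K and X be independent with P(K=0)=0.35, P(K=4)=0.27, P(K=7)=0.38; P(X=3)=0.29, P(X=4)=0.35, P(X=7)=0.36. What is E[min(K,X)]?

E[min(K,X)] = Σ_k Σ_x min(k,x) · P(K=k)P(X=x)
 = 0·0.1015 + 0·0.1225 + 0·0.126 + 3·0.0783 + 4·0.0945 + 4·0.0972 + 3·0.1102 + 4·0.133 + 7·0.1368
 = 0 + 0 + 0 + 0.2349 + 0.378 + 0.3888 + 0.3306 + 0.532 + 0.9576
 = 2.8219

2.8219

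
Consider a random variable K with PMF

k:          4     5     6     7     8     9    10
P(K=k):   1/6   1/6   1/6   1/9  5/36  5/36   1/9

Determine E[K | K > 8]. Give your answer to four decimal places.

P(K > 8) = 5/36 + 1/9 = 1/4.
E[K | K > 8] = [9·5/36 + 10·1/9] / (1/4)
 = 85/36 / (1/4)
 = 85/9

9.4444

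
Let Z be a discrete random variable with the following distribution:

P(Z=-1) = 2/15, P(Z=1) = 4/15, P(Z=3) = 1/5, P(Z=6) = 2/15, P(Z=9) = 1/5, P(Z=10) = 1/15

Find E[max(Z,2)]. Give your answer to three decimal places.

E[max(Z,2)] = Σ max(z,2)·P(Z=z)
 = 2·2/15 + 2·4/15 + 3·1/5 + 6·2/15 + 9·1/5 + 10·1/15
 = 4/15 + 8/15 + 3/5 + 4/5 + 9/5 + 2/3
 = 14/3

4.667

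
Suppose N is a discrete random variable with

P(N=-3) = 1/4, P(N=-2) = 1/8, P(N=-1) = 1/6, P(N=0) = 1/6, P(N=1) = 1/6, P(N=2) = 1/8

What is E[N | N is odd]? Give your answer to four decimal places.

-1.2857

P(N is odd) = 1/4 + 1/6 + 1/6 = 7/12.
E[N | N is odd] = [(-3)·1/4 + (-1)·1/6 + 1·1/6] / (7/12)
 = -3/4 / (7/12)
 = -9/7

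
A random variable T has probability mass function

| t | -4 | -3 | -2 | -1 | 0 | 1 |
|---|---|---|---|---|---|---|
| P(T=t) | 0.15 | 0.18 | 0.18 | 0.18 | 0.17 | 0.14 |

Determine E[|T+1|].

E[|T+1|] = Σ |t+1|·P(T=t)
 = 3·0.15 + 2·0.18 + 1·0.18 + 0·0.18 + 1·0.17 + 2·0.14
 = 0.45 + 0.36 + 0.18 + 0 + 0.17 + 0.28
 = 1.44

1.44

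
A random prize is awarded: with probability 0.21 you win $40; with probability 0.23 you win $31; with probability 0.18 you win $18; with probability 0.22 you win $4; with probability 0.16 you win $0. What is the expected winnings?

E[payout] = 40·0.21 + 31·0.23 + 18·0.18 + 4·0.22 + 0·0.16
 = 8.4 + 7.13 + 3.24 + 0.88 + 0
 = 19.65

19.65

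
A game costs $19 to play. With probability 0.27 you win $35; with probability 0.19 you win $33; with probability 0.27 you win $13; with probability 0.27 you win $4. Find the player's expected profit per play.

1.31

E[payout] = 35·0.27 + 33·0.19 + 13·0.27 + 4·0.27
 = 9.45 + 6.27 + 3.51 + 1.08
 = 20.31
Net = 20.31 - 19 = 1.31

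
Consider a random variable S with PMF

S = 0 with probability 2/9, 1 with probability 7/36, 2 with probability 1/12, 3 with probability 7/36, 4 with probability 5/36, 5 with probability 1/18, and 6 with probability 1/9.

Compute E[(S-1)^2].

E[(S-1)^2] = Σ (s-1)^2·P(S=s)
 = 1·2/9 + 0·7/36 + 1·1/12 + 4·7/36 + 9·5/36 + 16·1/18 + 25·1/9
 = 2/9 + 0 + 1/12 + 7/9 + 5/4 + 8/9 + 25/9
 = 6

6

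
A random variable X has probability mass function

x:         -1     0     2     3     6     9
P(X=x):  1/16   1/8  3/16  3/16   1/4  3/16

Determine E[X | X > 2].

6

P(X > 2) = 3/16 + 1/4 + 3/16 = 5/8.
E[X | X > 2] = [3·3/16 + 6·1/4 + 9·3/16] / (5/8)
 = 15/4 / (5/8)
 = 6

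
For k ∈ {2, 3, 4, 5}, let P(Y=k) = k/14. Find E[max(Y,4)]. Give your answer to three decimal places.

E[max(Y,4)] = Σ max(y,4)·P(Y=y)
 = 4·1/7 + 4·3/14 + 4·2/7 + 5·5/14
 = 4/7 + 6/7 + 8/7 + 25/14
 = 61/14

4.357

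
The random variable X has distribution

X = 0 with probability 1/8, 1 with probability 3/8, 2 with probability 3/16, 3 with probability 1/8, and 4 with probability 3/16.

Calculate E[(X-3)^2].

E[(X-3)^2] = Σ (x-3)^2·P(X=x)
 = 9·1/8 + 4·3/8 + 1·3/16 + 0·1/8 + 1·3/16
 = 9/8 + 3/2 + 3/16 + 0 + 3/16
 = 3

3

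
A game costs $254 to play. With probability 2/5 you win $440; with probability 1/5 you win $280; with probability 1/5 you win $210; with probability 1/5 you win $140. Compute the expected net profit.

48

E[payout] = 440·2/5 + 280·1/5 + 210·1/5 + 140·1/5
 = 176 + 56 + 42 + 28
 = 302
Net = 302 - 254 = 48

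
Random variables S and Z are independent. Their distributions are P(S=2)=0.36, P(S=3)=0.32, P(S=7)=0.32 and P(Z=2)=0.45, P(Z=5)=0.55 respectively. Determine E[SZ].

E[SZ] = Σ_s Σ_z sz · P(S=s)P(Z=z)
 = 4·0.162 + 10·0.198 + 6·0.144 + 15·0.176 + 14·0.144 + 35·0.176
 = 0.648 + 1.98 + 0.864 + 2.64 + 2.016 + 6.16
 = 14.308

14.308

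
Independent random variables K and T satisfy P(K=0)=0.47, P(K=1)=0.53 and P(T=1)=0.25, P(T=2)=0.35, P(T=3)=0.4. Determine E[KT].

1.1395

E[KT] = Σ_k Σ_t kt · P(K=k)P(T=t)
 = 0·0.1175 + 0·0.1645 + 0·0.188 + 1·0.1325 + 2·0.1855 + 3·0.212
 = 0 + 0 + 0 + 0.1325 + 0.371 + 0.636
 = 1.1395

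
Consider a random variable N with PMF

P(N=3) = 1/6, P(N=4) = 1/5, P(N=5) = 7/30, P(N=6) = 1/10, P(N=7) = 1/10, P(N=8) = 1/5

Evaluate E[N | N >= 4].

P(N >= 4) = 1/5 + 7/30 + 1/10 + 1/10 + 1/5 = 5/6.
E[N | N >= 4] = [4·1/5 + 5·7/30 + 6·1/10 + 7·1/10 + 8·1/5] / (5/6)
 = 73/15 / (5/6)
 = 146/25

5.84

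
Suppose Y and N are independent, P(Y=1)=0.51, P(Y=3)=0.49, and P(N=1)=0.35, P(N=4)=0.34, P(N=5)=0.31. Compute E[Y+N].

5.24

E[Y+N] = Σ_y Σ_n (y+n) · P(Y=y)P(N=n)
 = 2·0.1785 + 5·0.1734 + 6·0.1581 + 4·0.1715 + 7·0.1666 + 8·0.1519
 = 0.357 + 0.867 + 0.9486 + 0.686 + 1.1662 + 1.2152
 = 5.24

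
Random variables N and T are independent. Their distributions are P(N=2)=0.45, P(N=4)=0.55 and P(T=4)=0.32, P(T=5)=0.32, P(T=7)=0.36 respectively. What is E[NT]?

16.74

E[NT] = Σ_n Σ_t nt · P(N=n)P(T=t)
 = 8·0.144 + 10·0.144 + 14·0.162 + 16·0.176 + 20·0.176 + 28·0.198
 = 1.152 + 1.44 + 2.268 + 2.816 + 3.52 + 5.544
 = 16.74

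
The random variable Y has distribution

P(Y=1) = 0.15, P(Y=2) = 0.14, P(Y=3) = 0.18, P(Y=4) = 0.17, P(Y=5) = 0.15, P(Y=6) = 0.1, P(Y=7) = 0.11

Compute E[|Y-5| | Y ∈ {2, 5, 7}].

P(Y ∈ {2, 5, 7}) = 0.14 + 0.15 + 0.11 = 0.4.
E[|Y-5| | Y ∈ {2, 5, 7}] = [3·0.14 + 0·0.15 + 2·0.11] / 0.4
 = 0.64 / 0.4
 = 8/5

1.6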